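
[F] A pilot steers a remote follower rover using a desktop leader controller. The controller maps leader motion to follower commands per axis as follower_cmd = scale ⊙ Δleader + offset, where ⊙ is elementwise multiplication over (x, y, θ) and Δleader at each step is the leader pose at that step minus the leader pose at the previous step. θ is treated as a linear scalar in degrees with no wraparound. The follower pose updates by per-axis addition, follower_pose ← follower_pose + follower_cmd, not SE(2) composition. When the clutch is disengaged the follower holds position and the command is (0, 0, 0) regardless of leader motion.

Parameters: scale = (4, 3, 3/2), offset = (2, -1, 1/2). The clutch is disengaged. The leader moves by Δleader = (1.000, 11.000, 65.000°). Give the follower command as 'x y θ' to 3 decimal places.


clutch disengaged → follower holds; cmd = (0, 0, 0)

0.000 0.000 0.000


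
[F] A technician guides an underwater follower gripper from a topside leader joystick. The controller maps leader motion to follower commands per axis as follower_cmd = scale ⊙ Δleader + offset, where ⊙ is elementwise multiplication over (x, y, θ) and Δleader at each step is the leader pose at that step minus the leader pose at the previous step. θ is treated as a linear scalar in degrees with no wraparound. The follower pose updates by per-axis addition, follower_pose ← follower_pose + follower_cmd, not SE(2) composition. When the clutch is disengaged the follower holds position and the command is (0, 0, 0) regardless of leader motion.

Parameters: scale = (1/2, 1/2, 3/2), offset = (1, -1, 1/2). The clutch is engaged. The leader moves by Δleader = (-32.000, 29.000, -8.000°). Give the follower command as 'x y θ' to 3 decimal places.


-15.000 13.500 -11.500

axis x: 1/2·-32.000 + 1 = -15.000
axis y: 1/2·29.000 + -1 = 13.500
axis θ: 3/2·-8.000 + 1/2 = -11.500


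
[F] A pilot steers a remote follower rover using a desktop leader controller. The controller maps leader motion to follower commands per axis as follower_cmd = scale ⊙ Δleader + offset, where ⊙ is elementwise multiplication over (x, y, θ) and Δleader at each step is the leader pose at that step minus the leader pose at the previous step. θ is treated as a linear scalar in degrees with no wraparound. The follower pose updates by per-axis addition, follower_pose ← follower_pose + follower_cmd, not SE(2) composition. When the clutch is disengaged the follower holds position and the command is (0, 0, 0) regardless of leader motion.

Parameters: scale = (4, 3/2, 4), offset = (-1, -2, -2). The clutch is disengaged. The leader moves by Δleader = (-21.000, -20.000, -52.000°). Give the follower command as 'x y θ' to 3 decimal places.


clutch disengaged → follower holds; cmd = (0, 0, 0)

0.000 0.000 0.000


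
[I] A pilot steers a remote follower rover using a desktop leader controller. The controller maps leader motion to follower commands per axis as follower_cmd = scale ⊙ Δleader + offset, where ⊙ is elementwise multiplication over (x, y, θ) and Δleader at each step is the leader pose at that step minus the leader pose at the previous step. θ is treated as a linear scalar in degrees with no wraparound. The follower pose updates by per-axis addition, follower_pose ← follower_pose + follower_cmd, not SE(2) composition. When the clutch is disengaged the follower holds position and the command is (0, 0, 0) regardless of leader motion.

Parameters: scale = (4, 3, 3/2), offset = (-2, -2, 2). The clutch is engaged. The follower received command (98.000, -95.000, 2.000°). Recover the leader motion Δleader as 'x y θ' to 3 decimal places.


25.000 -31.000 0.000

axis x: (98.000 − -2) / (4) = 25.000
axis y: (-95.000 − -2) / (3) = -31.000
axis θ: (2.000 − 2) / (3/2) = 0.000


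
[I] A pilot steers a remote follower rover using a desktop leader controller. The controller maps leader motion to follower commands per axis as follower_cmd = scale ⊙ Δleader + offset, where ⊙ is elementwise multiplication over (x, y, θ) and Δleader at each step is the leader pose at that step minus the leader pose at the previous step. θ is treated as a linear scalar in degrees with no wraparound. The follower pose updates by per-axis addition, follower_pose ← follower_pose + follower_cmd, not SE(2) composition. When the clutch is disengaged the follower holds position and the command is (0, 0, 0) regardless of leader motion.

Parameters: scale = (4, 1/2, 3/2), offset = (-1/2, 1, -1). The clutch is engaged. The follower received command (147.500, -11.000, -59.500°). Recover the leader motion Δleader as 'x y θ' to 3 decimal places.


37.000 -24.000 -39.000

axis x: (147.500 − -1/2) / (4) = 37.000
axis y: (-11.000 − 1) / (1/2) = -24.000
axis θ: (-59.500 − -1) / (3/2) = -39.000


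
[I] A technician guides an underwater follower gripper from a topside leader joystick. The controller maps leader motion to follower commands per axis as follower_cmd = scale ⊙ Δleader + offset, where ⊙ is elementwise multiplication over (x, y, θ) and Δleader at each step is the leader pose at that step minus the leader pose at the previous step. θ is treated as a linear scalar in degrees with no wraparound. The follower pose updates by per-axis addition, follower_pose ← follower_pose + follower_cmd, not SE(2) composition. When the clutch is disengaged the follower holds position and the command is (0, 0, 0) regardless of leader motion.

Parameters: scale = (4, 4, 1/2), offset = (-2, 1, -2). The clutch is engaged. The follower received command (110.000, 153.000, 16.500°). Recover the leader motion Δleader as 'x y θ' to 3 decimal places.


28.000 38.000 37.000

axis x: (110.000 − -2) / (4) = 28.000
axis y: (153.000 − 1) / (4) = 38.000
axis θ: (16.500 − -2) / (1/2) = 37.000


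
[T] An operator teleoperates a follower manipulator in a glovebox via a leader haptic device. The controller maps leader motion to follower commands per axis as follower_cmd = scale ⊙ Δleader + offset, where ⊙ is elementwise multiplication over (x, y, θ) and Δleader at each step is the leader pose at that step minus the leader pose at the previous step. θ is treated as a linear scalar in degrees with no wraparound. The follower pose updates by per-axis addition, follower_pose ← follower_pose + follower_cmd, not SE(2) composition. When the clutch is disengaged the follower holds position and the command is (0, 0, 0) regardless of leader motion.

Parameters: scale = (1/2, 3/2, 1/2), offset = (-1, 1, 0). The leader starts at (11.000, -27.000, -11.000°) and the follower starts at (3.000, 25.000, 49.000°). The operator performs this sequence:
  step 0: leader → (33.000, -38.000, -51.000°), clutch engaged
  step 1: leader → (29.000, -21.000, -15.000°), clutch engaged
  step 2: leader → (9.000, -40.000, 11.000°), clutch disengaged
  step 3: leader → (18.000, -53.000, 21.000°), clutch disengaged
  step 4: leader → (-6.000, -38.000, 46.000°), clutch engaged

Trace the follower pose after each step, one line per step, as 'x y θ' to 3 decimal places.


step 0: Δleader=(22.000, -11.000, -40.000°), engaged; cmd=(10.000, -15.500, -20.000°) → follower=(13.000, 9.500, 29.000°)
step 1: Δleader=(-4.000, 17.000, 36.000°), engaged; cmd=(-3.000, 26.500, 18.000°) → follower=(10.000, 36.000, 47.000°)
step 2: Δleader=(-20.000, -19.000, 26.000°), disengaged; cmd=(0,0,0) → follower holds at (10.000, 36.000, 47.000°)
step 3: Δleader=(9.000, -13.000, 10.000°), disengaged; cmd=(0,0,0) → follower holds at (10.000, 36.000, 47.000°)
step 4: Δleader=(-24.000, 15.000, 25.000°), engaged; cmd=(-13.000, 23.500, 12.500°) → follower=(-3.000, 59.500, 59.500°)

13.000 9.500 29.000
10.000 36.000 47.000
10.000 36.000 47.000
10.000 36.000 47.000
-3.000 59.500 59.500


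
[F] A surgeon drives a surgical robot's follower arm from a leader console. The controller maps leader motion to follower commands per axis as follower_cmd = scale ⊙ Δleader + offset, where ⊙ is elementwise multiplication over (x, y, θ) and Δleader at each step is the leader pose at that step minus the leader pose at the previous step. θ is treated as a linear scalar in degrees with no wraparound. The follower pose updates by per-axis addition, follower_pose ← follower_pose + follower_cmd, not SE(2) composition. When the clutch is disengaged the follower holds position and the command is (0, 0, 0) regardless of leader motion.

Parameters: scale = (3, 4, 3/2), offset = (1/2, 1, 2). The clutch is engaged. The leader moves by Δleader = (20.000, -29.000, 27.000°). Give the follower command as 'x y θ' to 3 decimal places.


60.500 -115.000 42.500

axis x: 3·20.000 + 1/2 = 60.500
axis y: 4·-29.000 + 1 = -115.000
axis θ: 3/2·27.000 + 2 = 42.500


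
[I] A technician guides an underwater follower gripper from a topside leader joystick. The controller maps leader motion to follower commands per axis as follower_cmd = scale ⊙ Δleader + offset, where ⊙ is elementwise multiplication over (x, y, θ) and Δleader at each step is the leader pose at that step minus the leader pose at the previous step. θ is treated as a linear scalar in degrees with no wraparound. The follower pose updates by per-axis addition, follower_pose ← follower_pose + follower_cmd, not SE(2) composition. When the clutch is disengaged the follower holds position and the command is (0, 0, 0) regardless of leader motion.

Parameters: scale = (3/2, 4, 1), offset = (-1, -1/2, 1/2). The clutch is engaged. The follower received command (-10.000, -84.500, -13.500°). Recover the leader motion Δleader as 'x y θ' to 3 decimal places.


-6.000 -21.000 -14.000

axis x: (-10.000 − -1) / (3/2) = -6.000
axis y: (-84.500 − -1/2) / (4) = -21.000
axis θ: (-13.500 − 1/2) / (1) = -14.000


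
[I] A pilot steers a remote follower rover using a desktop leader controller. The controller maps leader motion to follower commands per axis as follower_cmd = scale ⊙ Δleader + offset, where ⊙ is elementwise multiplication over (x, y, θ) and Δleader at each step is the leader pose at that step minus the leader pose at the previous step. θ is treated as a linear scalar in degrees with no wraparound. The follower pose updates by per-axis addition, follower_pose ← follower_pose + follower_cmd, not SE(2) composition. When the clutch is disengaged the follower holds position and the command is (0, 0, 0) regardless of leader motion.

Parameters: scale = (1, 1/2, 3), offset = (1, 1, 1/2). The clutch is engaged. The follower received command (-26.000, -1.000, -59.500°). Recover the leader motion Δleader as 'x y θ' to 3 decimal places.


-27.000 -4.000 -20.000

axis x: (-26.000 − 1) / (1) = -27.000
axis y: (-1.000 − 1) / (1/2) = -4.000
axis θ: (-59.500 − 1/2) / (3) = -20.000


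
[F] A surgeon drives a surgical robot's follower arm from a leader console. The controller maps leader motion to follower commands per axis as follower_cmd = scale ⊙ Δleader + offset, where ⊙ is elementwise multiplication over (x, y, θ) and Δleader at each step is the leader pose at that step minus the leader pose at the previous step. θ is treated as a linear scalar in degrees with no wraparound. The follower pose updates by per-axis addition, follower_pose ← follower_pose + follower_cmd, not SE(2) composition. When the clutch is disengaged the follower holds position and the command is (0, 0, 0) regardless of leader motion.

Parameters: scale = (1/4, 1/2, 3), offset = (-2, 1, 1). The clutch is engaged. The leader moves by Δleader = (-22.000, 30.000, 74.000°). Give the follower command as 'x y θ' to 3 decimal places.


-7.500 16.000 223.000

axis x: 1/4·-22.000 + -2 = -7.500
axis y: 1/2·30.000 + 1 = 16.000
axis θ: 3·74.000 + 1 = 223.000


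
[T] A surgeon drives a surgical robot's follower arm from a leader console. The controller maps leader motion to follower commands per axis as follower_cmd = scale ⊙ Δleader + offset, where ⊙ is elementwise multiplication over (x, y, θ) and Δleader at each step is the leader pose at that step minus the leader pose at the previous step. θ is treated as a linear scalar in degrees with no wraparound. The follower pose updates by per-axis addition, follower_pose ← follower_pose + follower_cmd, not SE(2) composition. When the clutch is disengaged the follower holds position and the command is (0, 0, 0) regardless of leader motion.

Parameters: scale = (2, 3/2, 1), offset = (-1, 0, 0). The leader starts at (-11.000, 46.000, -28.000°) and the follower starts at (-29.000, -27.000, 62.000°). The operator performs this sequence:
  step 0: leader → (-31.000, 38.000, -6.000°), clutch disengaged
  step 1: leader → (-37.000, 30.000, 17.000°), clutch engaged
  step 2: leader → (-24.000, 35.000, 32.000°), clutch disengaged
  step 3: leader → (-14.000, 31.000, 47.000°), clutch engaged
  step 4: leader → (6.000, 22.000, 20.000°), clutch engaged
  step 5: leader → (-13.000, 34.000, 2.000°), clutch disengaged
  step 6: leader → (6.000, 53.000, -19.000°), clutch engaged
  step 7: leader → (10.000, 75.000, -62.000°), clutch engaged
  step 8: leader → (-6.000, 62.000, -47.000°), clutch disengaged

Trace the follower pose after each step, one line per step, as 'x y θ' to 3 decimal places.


step 0: Δleader=(-20.000, -8.000, 22.000°), disengaged; cmd=(0,0,0) → follower holds at (-29.000, -27.000, 62.000°)
step 1: Δleader=(-6.000, -8.000, 23.000°), engaged; cmd=(-13.000, -12.000, 23.000°) → follower=(-42.000, -39.000, 85.000°)
step 2: Δleader=(13.000, 5.000, 15.000°), disengaged; cmd=(0,0,0) → follower holds at (-42.000, -39.000, 85.000°)
step 3: Δleader=(10.000, -4.000, 15.000°), engaged; cmd=(19.000, -6.000, 15.000°) → follower=(-23.000, -45.000, 100.000°)
step 4: Δleader=(20.000, -9.000, -27.000°), engaged; cmd=(39.000, -13.500, -27.000°) → follower=(16.000, -58.500, 73.000°)
step 5: Δleader=(-19.000, 12.000, -18.000°), disengaged; cmd=(0,0,0) → follower holds at (16.000, -58.500, 73.000°)
step 6: Δleader=(19.000, 19.000, -21.000°), engaged; cmd=(37.000, 28.500, -21.000°) → follower=(53.000, -30.000, 52.000°)
step 7: Δleader=(4.000, 22.000, -43.000°), engaged; cmd=(7.000, 33.000, -43.000°) → follower=(60.000, 3.000, 9.000°)
step 8: Δleader=(-16.000, -13.000, 15.000°), disengaged; cmd=(0,0,0) → follower holds at (60.000, 3.000, 9.000°)

-29.000 -27.000 62.000
-42.000 -39.000 85.000
-42.000 -39.000 85.000
-23.000 -45.000 100.000
16.000 -58.500 73.000
16.000 -58.500 73.000
53.000 -30.000 52.000
60.000 3.000 9.000
60.000 3.000 9.000


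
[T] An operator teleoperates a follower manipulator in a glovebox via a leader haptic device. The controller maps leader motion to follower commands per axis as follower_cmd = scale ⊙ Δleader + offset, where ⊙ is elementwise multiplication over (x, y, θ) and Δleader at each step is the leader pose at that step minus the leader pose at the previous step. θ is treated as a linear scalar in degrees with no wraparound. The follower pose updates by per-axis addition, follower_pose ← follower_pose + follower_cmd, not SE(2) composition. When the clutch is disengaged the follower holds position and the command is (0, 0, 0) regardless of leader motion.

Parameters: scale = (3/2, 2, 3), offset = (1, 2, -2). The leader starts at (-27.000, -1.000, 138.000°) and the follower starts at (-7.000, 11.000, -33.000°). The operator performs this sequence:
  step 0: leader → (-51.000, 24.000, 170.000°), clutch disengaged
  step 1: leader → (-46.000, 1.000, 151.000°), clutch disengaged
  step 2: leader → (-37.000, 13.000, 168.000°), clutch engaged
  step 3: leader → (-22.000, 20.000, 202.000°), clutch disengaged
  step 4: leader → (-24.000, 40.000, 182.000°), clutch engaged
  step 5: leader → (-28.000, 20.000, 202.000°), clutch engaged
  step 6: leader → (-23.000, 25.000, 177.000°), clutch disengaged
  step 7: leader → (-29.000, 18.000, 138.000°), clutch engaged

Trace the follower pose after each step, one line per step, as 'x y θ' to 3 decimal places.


-7.000 11.000 -33.000
-7.000 11.000 -33.000
7.500 37.000 16.000
7.500 37.000 16.000
5.500 79.000 -46.000
0.500 41.000 12.000
0.500 41.000 12.000
-7.500 29.000 -107.000

step 0: Δleader=(-24.000, 25.000, 32.000°), disengaged; cmd=(0,0,0) → follower holds at (-7.000, 11.000, -33.000°)
step 1: Δleader=(5.000, -23.000, -19.000°), disengaged; cmd=(0,0,0) → follower holds at (-7.000, 11.000, -33.000°)
step 2: Δleader=(9.000, 12.000, 17.000°), engaged; cmd=(14.500, 26.000, 49.000°) → follower=(7.500, 37.000, 16.000°)
step 3: Δleader=(15.000, 7.000, 34.000°), disengaged; cmd=(0,0,0) → follower holds at (7.500, 37.000, 16.000°)
step 4: Δleader=(-2.000, 20.000, -20.000°), engaged; cmd=(-2.000, 42.000, -62.000°) → follower=(5.500, 79.000, -46.000°)
step 5: Δleader=(-4.000, -20.000, 20.000°), engaged; cmd=(-5.000, -38.000, 58.000°) → follower=(0.500, 41.000, 12.000°)
step 6: Δleader=(5.000, 5.000, -25.000°), disengaged; cmd=(0,0,0) → follower holds at (0.500, 41.000, 12.000°)
step 7: Δleader=(-6.000, -7.000, -39.000°), engaged; cmd=(-8.000, -12.000, -119.000°) → follower=(-7.500, 29.000, -107.000°)


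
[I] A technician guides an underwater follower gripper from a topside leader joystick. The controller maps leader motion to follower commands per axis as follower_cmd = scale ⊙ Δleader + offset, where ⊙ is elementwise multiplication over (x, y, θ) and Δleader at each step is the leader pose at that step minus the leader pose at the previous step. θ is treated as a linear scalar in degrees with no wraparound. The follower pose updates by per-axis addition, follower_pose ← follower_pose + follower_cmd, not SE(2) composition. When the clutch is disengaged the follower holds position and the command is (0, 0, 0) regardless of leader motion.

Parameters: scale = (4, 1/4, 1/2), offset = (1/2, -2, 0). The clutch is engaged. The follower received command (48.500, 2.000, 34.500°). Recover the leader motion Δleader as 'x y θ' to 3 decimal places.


12.000 16.000 69.000

axis x: (48.500 − 1/2) / (4) = 12.000
axis y: (2.000 − -2) / (1/4) = 16.000
axis θ: (34.500 − 0) / (1/2) = 69.000


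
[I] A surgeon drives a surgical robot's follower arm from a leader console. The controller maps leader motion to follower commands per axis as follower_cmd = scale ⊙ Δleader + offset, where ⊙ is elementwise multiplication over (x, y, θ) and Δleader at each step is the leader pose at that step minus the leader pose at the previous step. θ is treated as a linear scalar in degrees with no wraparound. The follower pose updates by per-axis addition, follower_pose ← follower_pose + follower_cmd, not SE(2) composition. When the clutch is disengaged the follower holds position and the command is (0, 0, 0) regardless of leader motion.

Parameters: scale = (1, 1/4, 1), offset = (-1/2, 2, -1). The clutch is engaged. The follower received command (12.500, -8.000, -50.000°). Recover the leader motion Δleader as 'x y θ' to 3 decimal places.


13.000 -40.000 -49.000

axis x: (12.500 − -1/2) / (1) = 13.000
axis y: (-8.000 − 2) / (1/4) = -40.000
axis θ: (-50.000 − -1) / (1) = -49.000


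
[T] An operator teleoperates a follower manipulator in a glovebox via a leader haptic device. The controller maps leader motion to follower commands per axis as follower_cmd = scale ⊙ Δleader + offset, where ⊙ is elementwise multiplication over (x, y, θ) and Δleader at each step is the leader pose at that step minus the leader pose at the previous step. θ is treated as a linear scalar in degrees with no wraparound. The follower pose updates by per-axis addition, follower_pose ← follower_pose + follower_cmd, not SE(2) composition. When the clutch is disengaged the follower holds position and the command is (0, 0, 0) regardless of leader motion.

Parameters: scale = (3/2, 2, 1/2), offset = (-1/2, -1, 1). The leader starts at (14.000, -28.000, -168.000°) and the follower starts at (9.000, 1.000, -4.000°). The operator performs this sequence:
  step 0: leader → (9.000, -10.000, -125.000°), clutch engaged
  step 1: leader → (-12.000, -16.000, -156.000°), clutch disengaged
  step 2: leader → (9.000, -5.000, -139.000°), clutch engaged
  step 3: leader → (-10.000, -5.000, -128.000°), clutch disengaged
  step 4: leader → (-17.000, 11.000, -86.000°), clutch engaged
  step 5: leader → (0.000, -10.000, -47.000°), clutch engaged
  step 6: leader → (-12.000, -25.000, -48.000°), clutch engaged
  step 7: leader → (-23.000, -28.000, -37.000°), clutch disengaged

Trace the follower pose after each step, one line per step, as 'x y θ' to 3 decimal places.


1.000 36.000 18.500
1.000 36.000 18.500
32.000 57.000 28.000
32.000 57.000 28.000
21.000 88.000 50.000
46.000 45.000 70.500
27.500 14.000 71.000
27.500 14.000 71.000

step 0: Δleader=(-5.000, 18.000, 43.000°), engaged; cmd=(-8.000, 35.000, 22.500°) → follower=(1.000, 36.000, 18.500°)
step 1: Δleader=(-21.000, -6.000, -31.000°), disengaged; cmd=(0,0,0) → follower holds at (1.000, 36.000, 18.500°)
step 2: Δleader=(21.000, 11.000, 17.000°), engaged; cmd=(31.000, 21.000, 9.500°) → follower=(32.000, 57.000, 28.000°)
step 3: Δleader=(-19.000, 0.000, 11.000°), disengaged; cmd=(0,0,0) → follower holds at (32.000, 57.000, 28.000°)
step 4: Δleader=(-7.000, 16.000, 42.000°), engaged; cmd=(-11.000, 31.000, 22.000°) → follower=(21.000, 88.000, 50.000°)
step 5: Δleader=(17.000, -21.000, 39.000°), engaged; cmd=(25.000, -43.000, 20.500°) → follower=(46.000, 45.000, 70.500°)
step 6: Δleader=(-12.000, -15.000, -1.000°), engaged; cmd=(-18.500, -31.000, 0.500°) → follower=(27.500, 14.000, 71.000°)
step 7: Δleader=(-11.000, -3.000, 11.000°), disengaged; cmd=(0,0,0) → follower holds at (27.500, 14.000, 71.000°)


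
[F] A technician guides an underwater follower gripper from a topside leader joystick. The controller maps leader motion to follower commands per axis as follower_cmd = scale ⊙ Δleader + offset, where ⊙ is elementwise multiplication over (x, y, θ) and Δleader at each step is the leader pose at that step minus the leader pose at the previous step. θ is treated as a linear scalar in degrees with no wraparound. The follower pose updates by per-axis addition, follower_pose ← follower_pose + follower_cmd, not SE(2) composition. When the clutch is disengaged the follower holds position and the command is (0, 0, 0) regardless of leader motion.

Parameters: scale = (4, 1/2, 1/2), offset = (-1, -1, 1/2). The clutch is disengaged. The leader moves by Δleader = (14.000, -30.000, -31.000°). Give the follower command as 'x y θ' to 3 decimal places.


0.000 0.000 0.000

clutch disengaged → follower holds; cmd = (0, 0, 0)


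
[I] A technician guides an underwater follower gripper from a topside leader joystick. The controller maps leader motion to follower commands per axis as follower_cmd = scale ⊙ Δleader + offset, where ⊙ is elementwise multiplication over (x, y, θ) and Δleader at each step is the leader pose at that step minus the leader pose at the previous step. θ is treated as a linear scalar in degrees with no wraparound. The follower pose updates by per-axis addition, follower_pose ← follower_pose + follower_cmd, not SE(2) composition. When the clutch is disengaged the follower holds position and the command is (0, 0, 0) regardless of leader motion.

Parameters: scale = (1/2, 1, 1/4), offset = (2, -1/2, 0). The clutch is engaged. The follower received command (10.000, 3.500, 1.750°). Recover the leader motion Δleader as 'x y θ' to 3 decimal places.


axis x: (10.000 − 2) / (1/2) = 16.000
axis y: (3.500 − -1/2) / (1) = 4.000
axis θ: (1.750 − 0) / (1/4) = 7.000

16.000 4.000 7.000


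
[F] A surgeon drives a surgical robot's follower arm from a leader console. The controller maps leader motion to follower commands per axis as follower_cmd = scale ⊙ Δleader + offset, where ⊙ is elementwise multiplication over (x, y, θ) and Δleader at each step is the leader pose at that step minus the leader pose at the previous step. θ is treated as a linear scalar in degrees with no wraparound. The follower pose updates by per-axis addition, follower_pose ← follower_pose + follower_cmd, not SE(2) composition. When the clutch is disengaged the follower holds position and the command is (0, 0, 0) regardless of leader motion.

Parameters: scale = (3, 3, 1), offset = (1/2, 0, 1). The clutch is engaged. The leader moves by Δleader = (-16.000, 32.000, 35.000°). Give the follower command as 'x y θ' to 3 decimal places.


axis x: 3·-16.000 + 1/2 = -47.500
axis y: 3·32.000 + 0 = 96.000
axis θ: 1·35.000 + 1 = 36.000

-47.500 96.000 36.000


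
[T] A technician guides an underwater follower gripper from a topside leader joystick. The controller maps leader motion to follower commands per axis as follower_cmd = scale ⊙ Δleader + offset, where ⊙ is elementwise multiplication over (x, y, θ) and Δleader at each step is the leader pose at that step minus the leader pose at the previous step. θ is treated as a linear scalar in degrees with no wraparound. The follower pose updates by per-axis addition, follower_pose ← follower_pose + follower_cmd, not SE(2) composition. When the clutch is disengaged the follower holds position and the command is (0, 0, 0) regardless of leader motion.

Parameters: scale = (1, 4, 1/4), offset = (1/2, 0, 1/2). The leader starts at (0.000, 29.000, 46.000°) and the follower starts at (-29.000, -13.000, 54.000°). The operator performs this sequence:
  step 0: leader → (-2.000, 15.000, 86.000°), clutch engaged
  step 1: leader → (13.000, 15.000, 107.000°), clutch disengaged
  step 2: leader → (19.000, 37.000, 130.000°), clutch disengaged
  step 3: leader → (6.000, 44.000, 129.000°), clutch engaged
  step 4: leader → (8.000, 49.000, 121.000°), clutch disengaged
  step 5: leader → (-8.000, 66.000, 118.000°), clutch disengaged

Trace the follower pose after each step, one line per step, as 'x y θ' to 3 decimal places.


-30.500 -69.000 64.500
-30.500 -69.000 64.500
-30.500 -69.000 64.500
-43.000 -41.000 64.750
-43.000 -41.000 64.750
-43.000 -41.000 64.750

step 0: Δleader=(-2.000, -14.000, 40.000°), engaged; cmd=(-1.500, -56.000, 10.500°) → follower=(-30.500, -69.000, 64.500°)
step 1: Δleader=(15.000, 0.000, 21.000°), disengaged; cmd=(0,0,0) → follower holds at (-30.500, -69.000, 64.500°)
step 2: Δleader=(6.000, 22.000, 23.000°), disengaged; cmd=(0,0,0) → follower holds at (-30.500, -69.000, 64.500°)
step 3: Δleader=(-13.000, 7.000, -1.000°), engaged; cmd=(-12.500, 28.000, 0.250°) → follower=(-43.000, -41.000, 64.750°)
step 4: Δleader=(2.000, 5.000, -8.000°), disengaged; cmd=(0,0,0) → follower holds at (-43.000, -41.000, 64.750°)
step 5: Δleader=(-16.000, 17.000, -3.000°), disengaged; cmd=(0,0,0) → follower holds at (-43.000, -41.000, 64.750°)


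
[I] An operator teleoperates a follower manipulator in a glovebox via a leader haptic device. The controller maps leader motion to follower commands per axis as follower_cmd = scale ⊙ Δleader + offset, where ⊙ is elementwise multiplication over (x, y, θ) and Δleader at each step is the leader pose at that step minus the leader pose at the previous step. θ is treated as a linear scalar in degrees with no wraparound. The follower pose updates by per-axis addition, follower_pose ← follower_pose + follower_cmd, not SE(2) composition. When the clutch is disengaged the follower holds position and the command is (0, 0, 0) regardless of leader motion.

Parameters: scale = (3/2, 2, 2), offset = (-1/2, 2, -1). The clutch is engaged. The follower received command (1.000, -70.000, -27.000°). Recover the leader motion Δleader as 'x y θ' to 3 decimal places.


1.000 -36.000 -13.000

axis x: (1.000 − -1/2) / (3/2) = 1.000
axis y: (-70.000 − 2) / (2) = -36.000
axis θ: (-27.000 − -1) / (2) = -13.000


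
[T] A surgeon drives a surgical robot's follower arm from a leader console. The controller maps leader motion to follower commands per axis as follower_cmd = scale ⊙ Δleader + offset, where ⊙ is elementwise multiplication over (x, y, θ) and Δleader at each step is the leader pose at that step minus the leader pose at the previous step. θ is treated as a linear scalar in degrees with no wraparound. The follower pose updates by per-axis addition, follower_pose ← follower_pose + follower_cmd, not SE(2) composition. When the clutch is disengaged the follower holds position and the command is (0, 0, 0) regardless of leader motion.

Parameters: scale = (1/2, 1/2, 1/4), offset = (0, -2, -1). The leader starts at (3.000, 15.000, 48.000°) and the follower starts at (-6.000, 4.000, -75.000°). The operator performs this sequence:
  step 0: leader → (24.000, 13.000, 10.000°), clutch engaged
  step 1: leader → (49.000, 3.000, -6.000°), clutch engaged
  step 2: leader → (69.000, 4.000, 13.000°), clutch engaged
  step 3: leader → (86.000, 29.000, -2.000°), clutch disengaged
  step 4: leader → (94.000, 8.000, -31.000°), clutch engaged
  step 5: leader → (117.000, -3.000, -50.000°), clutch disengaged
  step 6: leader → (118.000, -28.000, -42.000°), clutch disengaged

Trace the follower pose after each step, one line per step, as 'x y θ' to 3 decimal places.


4.500 1.000 -85.500
17.000 -6.000 -90.500
27.000 -7.500 -86.750
27.000 -7.500 -86.750
31.000 -20.000 -95.000
31.000 -20.000 -95.000
31.000 -20.000 -95.000

step 0: Δleader=(21.000, -2.000, -38.000°), engaged; cmd=(10.500, -3.000, -10.500°) → follower=(4.500, 1.000, -85.500°)
step 1: Δleader=(25.000, -10.000, -16.000°), engaged; cmd=(12.500, -7.000, -5.000°) → follower=(17.000, -6.000, -90.500°)
step 2: Δleader=(20.000, 1.000, 19.000°), engaged; cmd=(10.000, -1.500, 3.750°) → follower=(27.000, -7.500, -86.750°)
step 3: Δleader=(17.000, 25.000, -15.000°), disengaged; cmd=(0,0,0) → follower holds at (27.000, -7.500, -86.750°)
step 4: Δleader=(8.000, -21.000, -29.000°), engaged; cmd=(4.000, -12.500, -8.250°) → follower=(31.000, -20.000, -95.000°)
step 5: Δleader=(23.000, -11.000, -19.000°), disengaged; cmd=(0,0,0) → follower holds at (31.000, -20.000, -95.000°)
step 6: Δleader=(1.000, -25.000, 8.000°), disengaged; cmd=(0,0,0) → follower holds at (31.000, -20.000, -95.000°)


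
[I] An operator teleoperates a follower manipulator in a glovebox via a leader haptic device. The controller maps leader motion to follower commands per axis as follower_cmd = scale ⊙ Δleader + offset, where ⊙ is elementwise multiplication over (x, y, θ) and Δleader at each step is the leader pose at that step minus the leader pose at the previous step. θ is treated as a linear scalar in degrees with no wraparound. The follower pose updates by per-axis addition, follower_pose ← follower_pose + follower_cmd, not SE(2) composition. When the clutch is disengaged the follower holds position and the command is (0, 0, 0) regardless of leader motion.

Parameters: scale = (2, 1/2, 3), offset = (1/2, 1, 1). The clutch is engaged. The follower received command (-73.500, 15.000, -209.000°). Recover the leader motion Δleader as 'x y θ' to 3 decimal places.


axis x: (-73.500 − 1/2) / (2) = -37.000
axis y: (15.000 − 1) / (1/2) = 28.000
axis θ: (-209.000 − 1) / (3) = -70.000

-37.000 28.000 -70.000


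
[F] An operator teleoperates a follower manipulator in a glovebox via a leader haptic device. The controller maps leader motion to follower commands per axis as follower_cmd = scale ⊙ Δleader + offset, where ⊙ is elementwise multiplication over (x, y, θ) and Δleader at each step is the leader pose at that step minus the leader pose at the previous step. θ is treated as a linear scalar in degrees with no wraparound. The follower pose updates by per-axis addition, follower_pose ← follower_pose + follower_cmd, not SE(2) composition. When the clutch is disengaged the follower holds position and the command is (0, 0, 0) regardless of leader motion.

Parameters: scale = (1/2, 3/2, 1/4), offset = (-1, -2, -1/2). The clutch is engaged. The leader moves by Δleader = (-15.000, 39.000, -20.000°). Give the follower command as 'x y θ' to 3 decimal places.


-8.500 56.500 -5.500

axis x: 1/2·-15.000 + -1 = -8.500
axis y: 3/2·39.000 + -2 = 56.500
axis θ: 1/4·-20.000 + -1/2 = -5.500


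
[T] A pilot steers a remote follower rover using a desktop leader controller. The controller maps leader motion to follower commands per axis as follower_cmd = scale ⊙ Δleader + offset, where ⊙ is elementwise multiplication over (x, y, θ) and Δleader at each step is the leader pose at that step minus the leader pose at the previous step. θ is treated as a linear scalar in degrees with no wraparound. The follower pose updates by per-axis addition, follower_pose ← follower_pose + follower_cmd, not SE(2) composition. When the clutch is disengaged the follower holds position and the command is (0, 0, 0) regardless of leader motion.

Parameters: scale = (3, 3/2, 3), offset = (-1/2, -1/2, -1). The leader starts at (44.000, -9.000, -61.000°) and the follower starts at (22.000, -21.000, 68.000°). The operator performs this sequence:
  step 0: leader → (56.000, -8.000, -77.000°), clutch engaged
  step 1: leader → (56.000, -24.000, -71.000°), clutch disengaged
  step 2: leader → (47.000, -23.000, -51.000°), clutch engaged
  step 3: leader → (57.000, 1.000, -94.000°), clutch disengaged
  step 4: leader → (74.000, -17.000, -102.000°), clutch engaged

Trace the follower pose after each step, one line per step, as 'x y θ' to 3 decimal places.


step 0: Δleader=(12.000, 1.000, -16.000°), engaged; cmd=(35.500, 1.000, -49.000°) → follower=(57.500, -20.000, 19.000°)
step 1: Δleader=(0.000, -16.000, 6.000°), disengaged; cmd=(0,0,0) → follower holds at (57.500, -20.000, 19.000°)
step 2: Δleader=(-9.000, 1.000, 20.000°), engaged; cmd=(-27.500, 1.000, 59.000°) → follower=(30.000, -19.000, 78.000°)
step 3: Δleader=(10.000, 24.000, -43.000°), disengaged; cmd=(0,0,0) → follower holds at (30.000, -19.000, 78.000°)
step 4: Δleader=(17.000, -18.000, -8.000°), engaged; cmd=(50.500, -27.500, -25.000°) → follower=(80.500, -46.500, 53.000°)

57.500 -20.000 19.000
57.500 -20.000 19.000
30.000 -19.000 78.000
30.000 -19.000 78.000
80.500 -46.500 53.000


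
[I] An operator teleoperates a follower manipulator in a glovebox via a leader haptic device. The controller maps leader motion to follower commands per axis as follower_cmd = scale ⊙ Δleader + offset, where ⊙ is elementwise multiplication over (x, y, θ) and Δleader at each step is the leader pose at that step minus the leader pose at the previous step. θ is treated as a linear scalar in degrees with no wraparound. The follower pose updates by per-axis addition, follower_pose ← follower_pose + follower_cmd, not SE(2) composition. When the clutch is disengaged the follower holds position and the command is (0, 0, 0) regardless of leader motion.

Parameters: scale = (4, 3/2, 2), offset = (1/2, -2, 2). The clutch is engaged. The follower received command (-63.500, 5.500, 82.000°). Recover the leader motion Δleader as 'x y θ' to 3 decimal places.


-16.000 5.000 40.000

axis x: (-63.500 − 1/2) / (4) = -16.000
axis y: (5.500 − -2) / (3/2) = 5.000
axis θ: (82.000 − 2) / (2) = 40.000


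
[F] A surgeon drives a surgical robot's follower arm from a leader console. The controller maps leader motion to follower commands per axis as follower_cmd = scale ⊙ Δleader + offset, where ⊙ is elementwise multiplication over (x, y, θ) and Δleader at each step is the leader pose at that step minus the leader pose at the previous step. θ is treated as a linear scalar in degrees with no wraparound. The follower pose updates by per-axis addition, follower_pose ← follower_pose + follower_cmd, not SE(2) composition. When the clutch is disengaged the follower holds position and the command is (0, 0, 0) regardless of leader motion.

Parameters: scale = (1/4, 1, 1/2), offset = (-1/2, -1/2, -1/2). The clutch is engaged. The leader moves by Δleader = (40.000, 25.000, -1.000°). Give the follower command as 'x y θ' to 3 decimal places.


axis x: 1/4·40.000 + -1/2 = 9.500
axis y: 1·25.000 + -1/2 = 24.500
axis θ: 1/2·-1.000 + -1/2 = -1.000

9.500 24.500 -1.000


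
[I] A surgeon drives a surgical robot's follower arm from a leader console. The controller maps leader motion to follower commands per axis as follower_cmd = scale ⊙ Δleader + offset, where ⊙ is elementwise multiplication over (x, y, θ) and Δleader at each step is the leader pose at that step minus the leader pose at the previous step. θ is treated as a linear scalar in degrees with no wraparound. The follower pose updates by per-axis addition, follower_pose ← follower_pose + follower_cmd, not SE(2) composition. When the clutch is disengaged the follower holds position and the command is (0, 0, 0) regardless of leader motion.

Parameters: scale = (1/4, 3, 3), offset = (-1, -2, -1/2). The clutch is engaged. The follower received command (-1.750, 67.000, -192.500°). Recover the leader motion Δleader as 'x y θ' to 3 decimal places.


-3.000 23.000 -64.000

axis x: (-1.750 − -1) / (1/4) = -3.000
axis y: (67.000 − -2) / (3) = 23.000
axis θ: (-192.500 − -1/2) / (3) = -64.000


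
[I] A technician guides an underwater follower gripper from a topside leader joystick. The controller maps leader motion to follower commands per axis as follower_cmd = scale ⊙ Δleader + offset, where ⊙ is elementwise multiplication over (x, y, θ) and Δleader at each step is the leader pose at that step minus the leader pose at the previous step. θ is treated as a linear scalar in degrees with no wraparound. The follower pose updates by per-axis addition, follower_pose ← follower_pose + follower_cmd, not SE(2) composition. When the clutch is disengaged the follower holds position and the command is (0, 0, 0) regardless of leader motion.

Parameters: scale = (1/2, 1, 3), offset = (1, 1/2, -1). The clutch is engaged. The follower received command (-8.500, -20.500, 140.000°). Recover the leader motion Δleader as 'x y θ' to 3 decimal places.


axis x: (-8.500 − 1) / (1/2) = -19.000
axis y: (-20.500 − 1/2) / (1) = -21.000
axis θ: (140.000 − -1) / (3) = 47.000

-19.000 -21.000 47.000


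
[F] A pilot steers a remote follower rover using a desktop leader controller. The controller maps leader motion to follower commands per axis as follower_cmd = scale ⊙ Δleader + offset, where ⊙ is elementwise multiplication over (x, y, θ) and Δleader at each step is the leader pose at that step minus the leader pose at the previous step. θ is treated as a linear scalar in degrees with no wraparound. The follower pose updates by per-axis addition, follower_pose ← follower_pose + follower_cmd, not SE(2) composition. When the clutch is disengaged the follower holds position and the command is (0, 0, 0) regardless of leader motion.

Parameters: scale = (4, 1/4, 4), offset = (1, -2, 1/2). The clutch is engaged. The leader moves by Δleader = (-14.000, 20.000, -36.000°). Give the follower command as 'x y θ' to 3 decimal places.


-55.000 3.000 -143.500

axis x: 4·-14.000 + 1 = -55.000
axis y: 1/4·20.000 + -2 = 3.000
axis θ: 4·-36.000 + 1/2 = -143.500


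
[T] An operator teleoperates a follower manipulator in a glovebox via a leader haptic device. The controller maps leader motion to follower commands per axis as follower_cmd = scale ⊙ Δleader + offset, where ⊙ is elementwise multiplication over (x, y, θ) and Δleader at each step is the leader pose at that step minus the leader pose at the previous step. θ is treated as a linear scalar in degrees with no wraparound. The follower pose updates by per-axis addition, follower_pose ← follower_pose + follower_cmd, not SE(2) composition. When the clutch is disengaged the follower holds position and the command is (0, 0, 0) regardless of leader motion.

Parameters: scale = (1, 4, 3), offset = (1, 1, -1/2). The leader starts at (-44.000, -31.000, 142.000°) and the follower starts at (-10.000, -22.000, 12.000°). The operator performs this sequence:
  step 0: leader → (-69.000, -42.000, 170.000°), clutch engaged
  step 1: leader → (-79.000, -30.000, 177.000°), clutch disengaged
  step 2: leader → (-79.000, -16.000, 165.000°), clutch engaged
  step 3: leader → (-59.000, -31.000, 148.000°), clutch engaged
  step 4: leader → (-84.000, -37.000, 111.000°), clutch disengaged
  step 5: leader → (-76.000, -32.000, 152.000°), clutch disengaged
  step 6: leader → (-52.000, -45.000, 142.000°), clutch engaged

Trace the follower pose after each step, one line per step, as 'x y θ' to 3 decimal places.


-34.000 -65.000 95.500
-34.000 -65.000 95.500
-33.000 -8.000 59.000
-12.000 -67.000 7.500
-12.000 -67.000 7.500
-12.000 -67.000 7.500
13.000 -118.000 -23.000

step 0: Δleader=(-25.000, -11.000, 28.000°), engaged; cmd=(-24.000, -43.000, 83.500°) → follower=(-34.000, -65.000, 95.500°)
step 1: Δleader=(-10.000, 12.000, 7.000°), disengaged; cmd=(0,0,0) → follower holds at (-34.000, -65.000, 95.500°)
step 2: Δleader=(0.000, 14.000, -12.000°), engaged; cmd=(1.000, 57.000, -36.500°) → follower=(-33.000, -8.000, 59.000°)
step 3: Δleader=(20.000, -15.000, -17.000°), engaged; cmd=(21.000, -59.000, -51.500°) → follower=(-12.000, -67.000, 7.500°)
step 4: Δleader=(-25.000, -6.000, -37.000°), disengaged; cmd=(0,0,0) → follower holds at (-12.000, -67.000, 7.500°)
step 5: Δleader=(8.000, 5.000, 41.000°), disengaged; cmd=(0,0,0) → follower holds at (-12.000, -67.000, 7.500°)
step 6: Δleader=(24.000, -13.000, -10.000°), engaged; cmd=(25.000, -51.000, -30.500°) → follower=(13.000, -118.000, -23.000°)
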